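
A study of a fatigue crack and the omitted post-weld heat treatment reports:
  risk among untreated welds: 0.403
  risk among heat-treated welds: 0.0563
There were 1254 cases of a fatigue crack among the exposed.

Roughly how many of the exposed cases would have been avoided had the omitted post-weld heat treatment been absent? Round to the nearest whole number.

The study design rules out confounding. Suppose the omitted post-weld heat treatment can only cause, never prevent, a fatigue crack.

Let p₁ = 0.403, p₀ = 0.0563.
PN = (p₁ − p₀)/p₁ = (0.403 − 0.0563) / 0.403 ≈ 0.86030.
Attributable cases ≈ PN × (exposed cases) = 0.86030 × 1254 ≈ 1078.81.

about 1079 cases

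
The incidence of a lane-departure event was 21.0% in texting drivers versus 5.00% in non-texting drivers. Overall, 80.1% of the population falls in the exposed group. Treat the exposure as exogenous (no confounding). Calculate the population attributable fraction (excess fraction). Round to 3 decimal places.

p₁ = 0.21, p₀ = 0.05.
Overall risk P(Y=1) = π·p₁ + (1−π)·p₀ = 0.801×0.21 + 0.199×0.05 = 0.17816.
Under exogeneity, PAF = [P(Y=1) − p₀] / P(Y=1).
PAF = (0.17816 − 0.05) / 0.17816 ≈ 0.7194

PAF ≈ 0.719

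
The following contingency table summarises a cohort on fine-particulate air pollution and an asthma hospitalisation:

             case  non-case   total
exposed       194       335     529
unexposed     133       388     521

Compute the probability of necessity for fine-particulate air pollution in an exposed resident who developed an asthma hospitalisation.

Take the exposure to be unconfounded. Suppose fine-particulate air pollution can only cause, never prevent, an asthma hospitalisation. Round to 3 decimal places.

p₁ = P(outcome | exposed) = 194/529 = 0.36673
p₀ = P(outcome | unexposed) = 133/521 = 0.25528
Under exogeneity and monotonicity, PN = (p₁ − p₀)/p₁.
PN = (0.36673 − 0.25528) / 0.36673 ≈ 0.3039

PN ≈ 0.304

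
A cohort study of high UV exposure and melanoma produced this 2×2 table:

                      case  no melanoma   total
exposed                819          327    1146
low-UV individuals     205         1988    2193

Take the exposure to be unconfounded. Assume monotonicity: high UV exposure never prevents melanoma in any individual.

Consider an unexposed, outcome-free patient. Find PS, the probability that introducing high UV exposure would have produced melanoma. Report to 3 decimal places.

PS ≈ 0.685

p₁ = P(outcome | exposed) = 819/1146 = 0.71466
p₀ = P(outcome | unexposed) = 205/2193 = 0.093479
Under exogeneity and monotonicity, PS = (p₁ − p₀) / (1 − p₀).
PS = (0.71466 − 0.093479) / (1 − 0.093479) = 0.62118 / 0.90652 ≈ 0.6852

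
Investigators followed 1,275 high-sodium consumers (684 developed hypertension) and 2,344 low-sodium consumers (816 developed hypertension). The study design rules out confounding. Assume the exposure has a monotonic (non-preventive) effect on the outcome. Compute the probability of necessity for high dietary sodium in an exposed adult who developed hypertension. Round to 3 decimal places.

p₁ = P(outcome | exposed) = 684/1275 = 0.53647
p₀ = P(outcome | unexposed) = 816/2344 = 0.34812
Under exogeneity and monotonicity, PN = (p₁ − p₀) / p₁.
PN = (0.53647 − 0.34812) / 0.53647 = 0.18835 / 0.53647 ≈ 0.3511

PN ≈ 0.351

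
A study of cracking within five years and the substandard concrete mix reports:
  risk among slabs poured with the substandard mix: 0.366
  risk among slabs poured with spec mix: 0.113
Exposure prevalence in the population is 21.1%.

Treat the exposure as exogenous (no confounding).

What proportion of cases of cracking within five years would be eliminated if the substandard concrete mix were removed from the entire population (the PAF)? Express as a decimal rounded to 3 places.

PAF ≈ 0.321

Let p₁ = 0.366, p₀ = 0.113.
Overall risk P(Y=1) = π·p₁ + (1−π)·p₀ = 0.211×0.366 + 0.789×0.113 = 0.16638.
Under exogeneity, PAF = [P(Y=1) − p₀] / P(Y=1).
PAF = (0.16638 − 0.113) / 0.16638 ≈ 0.3208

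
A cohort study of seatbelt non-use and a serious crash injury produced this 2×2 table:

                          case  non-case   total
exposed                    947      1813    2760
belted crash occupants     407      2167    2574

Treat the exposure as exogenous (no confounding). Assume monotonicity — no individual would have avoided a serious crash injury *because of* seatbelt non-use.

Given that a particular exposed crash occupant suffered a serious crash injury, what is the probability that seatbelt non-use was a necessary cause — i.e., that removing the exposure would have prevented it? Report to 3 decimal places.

PN ≈ 0.539

p₁ = P(outcome | exposed) = 947/2760 = 0.34312
p₀ = P(outcome | unexposed) = 407/2574 = 0.15812
Under exogeneity and monotonicity, PN = (p₁ − p₀)/p₁.
PN = (0.34312 − 0.15812) / 0.34312 ≈ 0.5392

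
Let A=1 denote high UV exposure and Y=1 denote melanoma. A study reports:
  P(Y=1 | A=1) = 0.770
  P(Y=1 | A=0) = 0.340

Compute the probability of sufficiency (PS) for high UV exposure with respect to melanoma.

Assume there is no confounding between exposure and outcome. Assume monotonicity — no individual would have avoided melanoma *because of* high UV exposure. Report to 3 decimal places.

PS ≈ 0.652

Let p₁ = 0.77, p₀ = 0.34.
Under exogeneity and monotonicity, PS = (p₁ − p₀) / (1 − p₀).
PS = (0.77 − 0.34) / (1 − 0.34) = 0.43 / 0.66 ≈ 0.6515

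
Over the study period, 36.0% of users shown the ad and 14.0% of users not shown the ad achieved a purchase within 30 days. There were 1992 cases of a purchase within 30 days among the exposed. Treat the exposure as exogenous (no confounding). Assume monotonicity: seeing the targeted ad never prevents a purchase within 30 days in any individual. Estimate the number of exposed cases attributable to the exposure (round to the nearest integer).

p₁ = 0.36, p₀ = 0.14.
PN = (p₁ − p₀)/p₁ = (0.36 − 0.14) / 0.36 ≈ 0.61111.
Attributable cases ≈ PN × (exposed cases) = 0.61111 × 1992 ≈ 1217.33.

about 1217 cases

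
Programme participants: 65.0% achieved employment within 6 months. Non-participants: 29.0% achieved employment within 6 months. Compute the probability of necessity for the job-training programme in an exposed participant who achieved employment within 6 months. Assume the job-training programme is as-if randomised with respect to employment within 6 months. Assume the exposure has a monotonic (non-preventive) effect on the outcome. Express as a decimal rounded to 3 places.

p₁ = 0.65, p₀ = 0.29.
Under exogeneity and monotonicity, PN = (p₁ − p₀) / p₁.
PN = (0.65 − 0.29) / 0.65 = 0.36 / 0.65 ≈ 0.5538

PN ≈ 0.554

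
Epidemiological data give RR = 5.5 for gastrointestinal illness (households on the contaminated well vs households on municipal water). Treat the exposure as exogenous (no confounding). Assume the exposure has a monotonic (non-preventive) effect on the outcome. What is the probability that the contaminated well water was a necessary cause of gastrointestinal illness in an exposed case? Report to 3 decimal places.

Under exogeneity and monotonicity, PN = (RR − 1) / RR = 1 − 1/RR.
PN = (5.5 − 1) / 5.5 = 4.5 / 5.5 ≈ 0.8182

PN ≈ 0.818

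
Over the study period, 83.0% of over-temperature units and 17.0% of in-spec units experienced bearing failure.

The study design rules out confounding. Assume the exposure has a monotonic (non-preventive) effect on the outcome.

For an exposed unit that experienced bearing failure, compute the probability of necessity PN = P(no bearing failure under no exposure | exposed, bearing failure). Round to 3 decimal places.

PN ≈ 0.795

p₁ = 0.83, p₀ = 0.17.
Under exogeneity and monotonicity, PN = (p₁ − p₀) / p₁.
PN = (0.83 − 0.17) / 0.83 = 0.66 / 0.83 ≈ 0.7952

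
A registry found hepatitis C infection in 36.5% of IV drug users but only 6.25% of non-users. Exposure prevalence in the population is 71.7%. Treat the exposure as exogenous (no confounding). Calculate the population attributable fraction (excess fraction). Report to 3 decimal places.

PAF ≈ 0.776

p₁ = 0.365, p₀ = 0.0625.
Overall risk P(Y=1) = π·p₁ + (1−π)·p₀ = 0.717×0.365 + 0.283×0.0625 = 0.27939.
Under exogeneity, PAF = [P(Y=1) − p₀] / P(Y=1).
PAF = (0.27939 − 0.0625) / 0.27939 ≈ 0.7763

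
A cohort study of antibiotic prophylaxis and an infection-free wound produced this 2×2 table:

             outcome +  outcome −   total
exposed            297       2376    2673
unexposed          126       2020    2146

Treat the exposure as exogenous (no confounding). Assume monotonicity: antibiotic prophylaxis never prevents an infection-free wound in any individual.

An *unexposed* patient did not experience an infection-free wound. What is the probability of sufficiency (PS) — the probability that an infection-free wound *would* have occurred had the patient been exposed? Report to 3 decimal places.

p₁ = P(outcome | exposed) = 297/2673 = 0.11111
p₀ = P(outcome | unexposed) = 126/2146 = 0.058714
Under exogeneity and monotonicity, PS = (p₁ − p₀)/(1 − p₀).
PS = (0.11111 − 0.058714) / 0.94129 ≈ 0.0557

PS ≈ 0.056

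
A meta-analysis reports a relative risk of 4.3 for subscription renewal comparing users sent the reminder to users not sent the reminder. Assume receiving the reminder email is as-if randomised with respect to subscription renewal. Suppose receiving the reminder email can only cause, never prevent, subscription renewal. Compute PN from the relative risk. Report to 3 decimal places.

Under exogeneity and monotonicity, PN = (RR − 1) / RR = 1 − 1/RR.
PN = (4.3 − 1) / 4.3 = 3.3 / 4.3 ≈ 0.7674

PN ≈ 0.767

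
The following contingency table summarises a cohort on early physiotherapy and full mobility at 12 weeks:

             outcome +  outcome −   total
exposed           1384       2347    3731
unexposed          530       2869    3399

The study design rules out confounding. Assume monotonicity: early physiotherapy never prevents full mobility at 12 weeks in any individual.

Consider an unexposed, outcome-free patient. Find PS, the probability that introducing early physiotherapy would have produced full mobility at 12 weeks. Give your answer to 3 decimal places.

p₁ = P(outcome | exposed) = 1384/3731 = 0.37095
p₀ = P(outcome | unexposed) = 530/3399 = 0.15593
Under exogeneity and monotonicity, PS = (p₁ − p₀) / (1 − p₀).
PS = (0.37095 − 0.15593) / (1 − 0.15593) = 0.21502 / 0.84407 ≈ 0.2547

PS ≈ 0.255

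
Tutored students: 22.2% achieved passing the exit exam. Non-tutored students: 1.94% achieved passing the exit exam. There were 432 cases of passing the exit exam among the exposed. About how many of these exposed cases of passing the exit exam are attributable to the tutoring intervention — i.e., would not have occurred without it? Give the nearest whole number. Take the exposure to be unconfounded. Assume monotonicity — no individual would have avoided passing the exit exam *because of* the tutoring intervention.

p₁ = 0.222, p₀ = 0.0194.
PN = (p₁ − p₀)/p₁ = (0.222 − 0.0194) / 0.222 ≈ 0.91261.
Attributable cases ≈ PN × (exposed cases) = 0.91261 × 432 ≈ 394.25.

about 394 cases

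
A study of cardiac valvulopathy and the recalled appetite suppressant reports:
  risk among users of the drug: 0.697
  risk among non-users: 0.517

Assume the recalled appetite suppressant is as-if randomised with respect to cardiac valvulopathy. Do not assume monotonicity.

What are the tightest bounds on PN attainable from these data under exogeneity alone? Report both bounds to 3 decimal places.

0.258 ≤ PN ≤ 0.693

Let p₁ = 0.697, p₀ = 0.517.
Under exogeneity alone the bounds on PN are max{0,(p₁−p₀)/p₁} ≤ PN ≤ min{1,(1−p₀)/p₁}.
  lower = (p₁ − p₀)/p₁ = 0.18 / 0.697 ≈ 0.2582
  upper = min{1, (1 − p₀)/p₁} = 0.483 / 0.697 ≈ 0.6930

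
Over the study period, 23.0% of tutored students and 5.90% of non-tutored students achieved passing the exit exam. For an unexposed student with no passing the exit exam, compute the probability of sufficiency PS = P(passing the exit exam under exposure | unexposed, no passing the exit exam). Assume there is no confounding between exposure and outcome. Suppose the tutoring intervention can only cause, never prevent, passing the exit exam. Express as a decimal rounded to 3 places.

PS ≈ 0.182

p₁ = 0.23, p₀ = 0.059.
Under exogeneity and monotonicity, PS = (p₁ − p₀) / (1 − p₀).
PS = (0.23 − 0.059) / (1 − 0.059) = 0.171 / 0.941 ≈ 0.1817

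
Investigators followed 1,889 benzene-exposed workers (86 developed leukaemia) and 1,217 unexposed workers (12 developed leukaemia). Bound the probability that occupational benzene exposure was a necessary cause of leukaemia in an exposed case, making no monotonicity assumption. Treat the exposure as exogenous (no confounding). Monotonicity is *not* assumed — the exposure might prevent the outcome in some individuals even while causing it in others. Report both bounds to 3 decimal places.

0.783 ≤ PN ≤ 1.000

p₁ = P(outcome | exposed) = 86/1889 = 0.045527
p₀ = P(outcome | unexposed) = 12/1217 = 0.0098603
Under exogeneity alone the bounds on PN are max{0,(p₁−p₀)/p₁} ≤ PN ≤ min{1,(1−p₀)/p₁}.
  lower = (p₁ − p₀)/p₁ = 0.035666 / 0.045527 ≈ 0.7834
  upper = min{1, (1 − p₀)/p₁} = 0.99014 / 0.045527 ≈ 21.7485 → capped at 1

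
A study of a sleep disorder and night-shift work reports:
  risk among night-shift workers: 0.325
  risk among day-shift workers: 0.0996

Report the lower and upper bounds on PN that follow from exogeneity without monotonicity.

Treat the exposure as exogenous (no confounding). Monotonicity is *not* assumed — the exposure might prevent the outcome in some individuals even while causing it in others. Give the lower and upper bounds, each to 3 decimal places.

0.694 ≤ PN ≤ 1.000

Let p₁ = 0.325, p₀ = 0.0996.
Under exogeneity alone the bounds on PN are max{0,(p₁−p₀)/p₁} ≤ PN ≤ min{1,(1−p₀)/p₁}.
  lower = (p₁ − p₀)/p₁ = 0.2254 / 0.325 ≈ 0.6935
  upper = min{1, (1 − p₀)/p₁} = 0.9004 / 0.325 ≈ 2.7705 → capped at 1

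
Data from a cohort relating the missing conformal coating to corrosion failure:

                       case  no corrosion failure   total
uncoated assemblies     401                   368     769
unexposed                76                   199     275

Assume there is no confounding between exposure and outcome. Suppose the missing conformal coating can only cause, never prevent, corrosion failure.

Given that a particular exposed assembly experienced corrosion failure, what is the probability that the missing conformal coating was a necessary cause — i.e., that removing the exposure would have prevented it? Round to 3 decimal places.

PN ≈ 0.470

p₁ = P(outcome | exposed) = 401/769 = 0.52146
p₀ = P(outcome | unexposed) = 76/275 = 0.27636
Under exogeneity and monotonicity, PN = (p₁ − p₀)/p₁.
PN = (0.52146 − 0.27636) / 0.52146 ≈ 0.4700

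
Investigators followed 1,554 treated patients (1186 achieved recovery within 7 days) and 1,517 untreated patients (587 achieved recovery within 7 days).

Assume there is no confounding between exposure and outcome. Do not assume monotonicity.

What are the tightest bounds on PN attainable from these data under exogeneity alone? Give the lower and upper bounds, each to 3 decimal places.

p₁ = P(outcome | exposed) = 1186/1554 = 0.76319
p₀ = P(outcome | unexposed) = 587/1517 = 0.38695
Under exogeneity alone the bounds on PN are max{0,(p₁−p₀)/p₁} ≤ PN ≤ min{1,(1−p₀)/p₁}.
  lower = (p₁ − p₀)/p₁ = 0.37624 / 0.76319 ≈ 0.4930
  upper = min{1, (1 − p₀)/p₁} = 0.61305 / 0.76319 ≈ 0.8033

0.493 ≤ PN ≤ 0.803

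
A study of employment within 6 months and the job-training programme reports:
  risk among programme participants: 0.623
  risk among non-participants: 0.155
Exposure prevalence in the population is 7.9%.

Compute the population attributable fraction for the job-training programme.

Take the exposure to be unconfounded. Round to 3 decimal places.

PAF ≈ 0.193

Let p₁ = 0.623, p₀ = 0.155.
Overall risk P(Y=1) = π·p₁ + (1−π)·p₀ = 0.079×0.623 + 0.921×0.155 = 0.19197.
Under exogeneity, PAF = [P(Y=1) − p₀] / P(Y=1).
PAF = (0.19197 − 0.155) / 0.19197 ≈ 0.1926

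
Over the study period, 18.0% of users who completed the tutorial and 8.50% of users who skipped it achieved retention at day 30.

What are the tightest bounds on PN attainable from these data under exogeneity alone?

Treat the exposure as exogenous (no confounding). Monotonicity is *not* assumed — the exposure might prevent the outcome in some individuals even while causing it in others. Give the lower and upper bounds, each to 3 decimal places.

0.528 ≤ PN ≤ 1.000

p₁ = 0.18, p₀ = 0.085.
Under exogeneity alone the bounds on PN are max{0,(p₁−p₀)/p₁} ≤ PN ≤ min{1,(1−p₀)/p₁}.
  lower = (p₁ − p₀)/p₁ = 0.095 / 0.18 ≈ 0.5278
  upper = min{1, (1 − p₀)/p₁} = 0.915 / 0.18 ≈ 5.0833 → capped at 1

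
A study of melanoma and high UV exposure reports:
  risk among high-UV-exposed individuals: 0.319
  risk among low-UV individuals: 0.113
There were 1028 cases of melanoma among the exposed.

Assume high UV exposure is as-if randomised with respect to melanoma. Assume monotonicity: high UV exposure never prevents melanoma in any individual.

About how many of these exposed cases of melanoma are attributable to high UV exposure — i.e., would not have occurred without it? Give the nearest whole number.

about 664 cases

Let p₁ = 0.319, p₀ = 0.113.
PN = (p₁ − p₀)/p₁ = (0.319 − 0.113) / 0.319 ≈ 0.64577.
Attributable cases ≈ PN × (exposed cases) = 0.64577 × 1028 ≈ 663.85.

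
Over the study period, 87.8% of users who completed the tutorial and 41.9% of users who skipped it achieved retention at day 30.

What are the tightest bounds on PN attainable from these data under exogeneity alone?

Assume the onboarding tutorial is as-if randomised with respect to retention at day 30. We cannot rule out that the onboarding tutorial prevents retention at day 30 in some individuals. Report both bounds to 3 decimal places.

p₁ = 0.878, p₀ = 0.419.
Under exogeneity alone the bounds on PN are max{0,(p₁−p₀)/p₁} ≤ PN ≤ min{1,(1−p₀)/p₁}.
  lower = (p₁ − p₀)/p₁ = 0.459 / 0.878 ≈ 0.5228
  upper = min{1, (1 − p₀)/p₁} = 0.581 / 0.878 ≈ 0.6617

0.523 ≤ PN ≤ 0.662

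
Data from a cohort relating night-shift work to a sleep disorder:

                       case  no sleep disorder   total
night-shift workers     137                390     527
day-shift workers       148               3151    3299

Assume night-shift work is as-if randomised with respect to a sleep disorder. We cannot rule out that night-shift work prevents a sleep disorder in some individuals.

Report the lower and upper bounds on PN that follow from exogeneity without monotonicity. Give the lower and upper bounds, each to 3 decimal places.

0.827 ≤ PN ≤ 1.000

p₁ = P(outcome | exposed) = 137/527 = 0.25996
p₀ = P(outcome | unexposed) = 148/3299 = 0.044862
Under exogeneity alone the bounds on PN are max{0,(p₁−p₀)/p₁} ≤ PN ≤ min{1,(1−p₀)/p₁}.
  lower = (p₁ − p₀)/p₁ = 0.2151 / 0.25996 ≈ 0.8274
  upper = min{1, (1 − p₀)/p₁} = 0.95514 / 0.25996 ≈ 3.6741 → capped at 1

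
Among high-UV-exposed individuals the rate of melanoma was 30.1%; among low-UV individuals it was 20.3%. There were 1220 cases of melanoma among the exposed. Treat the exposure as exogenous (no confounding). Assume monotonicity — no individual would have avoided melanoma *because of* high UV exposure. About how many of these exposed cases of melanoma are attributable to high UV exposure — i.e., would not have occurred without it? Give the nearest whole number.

about 397 cases

p₁ = 0.301, p₀ = 0.203.
PN = (p₁ − p₀)/p₁ = (0.301 − 0.203) / 0.301 ≈ 0.32558.
Attributable cases ≈ PN × (exposed cases) = 0.32558 × 1220 ≈ 397.21.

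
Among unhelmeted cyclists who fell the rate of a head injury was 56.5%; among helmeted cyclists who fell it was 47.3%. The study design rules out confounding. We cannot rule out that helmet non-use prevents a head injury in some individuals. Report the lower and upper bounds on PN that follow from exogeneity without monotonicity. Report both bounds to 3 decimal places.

0.163 ≤ PN ≤ 0.933

p₁ = 0.565, p₀ = 0.473.
Under exogeneity alone the bounds on PN are max{0,(p₁−p₀)/p₁} ≤ PN ≤ min{1,(1−p₀)/p₁}.
  lower = (p₁ − p₀)/p₁ = 0.092 / 0.565 ≈ 0.1628
  upper = min{1, (1 − p₀)/p₁} = 0.527 / 0.565 ≈ 0.9327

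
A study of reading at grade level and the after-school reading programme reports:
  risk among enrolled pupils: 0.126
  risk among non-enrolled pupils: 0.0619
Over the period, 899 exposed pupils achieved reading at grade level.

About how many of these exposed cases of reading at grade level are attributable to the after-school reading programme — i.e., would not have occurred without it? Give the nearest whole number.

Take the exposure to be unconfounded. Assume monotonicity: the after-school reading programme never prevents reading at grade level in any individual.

Let p₁ = 0.126, p₀ = 0.0619.
PN = (p₁ − p₀)/p₁ = (0.126 − 0.0619) / 0.126 ≈ 0.50873.
Attributable cases ≈ PN × (exposed cases) = 0.50873 × 899 ≈ 457.35.

about 457 cases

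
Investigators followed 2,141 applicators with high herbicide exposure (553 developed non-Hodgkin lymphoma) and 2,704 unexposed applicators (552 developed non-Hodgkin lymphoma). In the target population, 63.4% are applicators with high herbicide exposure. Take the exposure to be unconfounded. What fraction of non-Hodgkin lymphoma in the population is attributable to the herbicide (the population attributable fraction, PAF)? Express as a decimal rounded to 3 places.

p₁ = P(outcome | exposed) = 553/2141 = 0.25829
p₀ = P(outcome | unexposed) = 552/2704 = 0.20414
Overall risk P(Y=1) = π·p₁ + (1−π)·p₀ = 0.634×0.25829 + 0.366×0.20414 = 0.23847.
Under exogeneity, PAF = [P(Y=1) − p₀] / P(Y=1).
PAF = (0.23847 − 0.20414) / 0.23847 ≈ 0.1440

PAF ≈ 0.144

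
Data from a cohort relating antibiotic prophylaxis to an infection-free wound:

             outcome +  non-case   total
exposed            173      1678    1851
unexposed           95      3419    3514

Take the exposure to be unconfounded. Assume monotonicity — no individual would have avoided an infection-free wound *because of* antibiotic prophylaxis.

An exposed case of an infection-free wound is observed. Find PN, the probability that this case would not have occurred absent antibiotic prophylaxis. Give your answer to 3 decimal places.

PN ≈ 0.711

p₁ = P(outcome | exposed) = 173/1851 = 0.093463
p₀ = P(outcome | unexposed) = 95/3514 = 0.027035
Under exogeneity and monotonicity, PN = (p₁ − p₀)/p₁.
PN = (0.093463 − 0.027035) / 0.093463 ≈ 0.7107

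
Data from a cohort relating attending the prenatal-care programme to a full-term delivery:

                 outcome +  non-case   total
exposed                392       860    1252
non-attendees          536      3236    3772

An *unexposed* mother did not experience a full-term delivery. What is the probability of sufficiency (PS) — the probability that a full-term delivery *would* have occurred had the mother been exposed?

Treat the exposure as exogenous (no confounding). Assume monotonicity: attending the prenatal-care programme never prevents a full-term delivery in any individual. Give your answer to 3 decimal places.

PS ≈ 0.199

p₁ = P(outcome | exposed) = 392/1252 = 0.3131
p₀ = P(outcome | unexposed) = 536/3772 = 0.1421
Under exogeneity and monotonicity, PS = (p₁ − p₀) / (1 − p₀).
PS = (0.3131 − 0.1421) / (1 − 0.1421) = 0.171 / 0.8579 ≈ 0.1993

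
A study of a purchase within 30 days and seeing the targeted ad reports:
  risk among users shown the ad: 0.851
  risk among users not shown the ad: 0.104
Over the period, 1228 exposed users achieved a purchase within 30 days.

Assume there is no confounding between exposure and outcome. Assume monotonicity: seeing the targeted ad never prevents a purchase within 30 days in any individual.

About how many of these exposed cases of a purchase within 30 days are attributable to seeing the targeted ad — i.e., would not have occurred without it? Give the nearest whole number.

about 1078 cases

Let p₁ = 0.851, p₀ = 0.104.
PN = (p₁ − p₀)/p₁ = (0.851 − 0.104) / 0.851 ≈ 0.87779.
Attributable cases ≈ PN × (exposed cases) = 0.87779 × 1228 ≈ 1077.93.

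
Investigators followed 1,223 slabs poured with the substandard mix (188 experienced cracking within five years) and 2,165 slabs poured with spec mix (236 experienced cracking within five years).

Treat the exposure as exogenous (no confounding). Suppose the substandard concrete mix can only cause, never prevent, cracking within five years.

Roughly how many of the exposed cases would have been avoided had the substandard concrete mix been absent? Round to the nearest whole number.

about 55 cases

p₁ = P(outcome | exposed) = 188/1223 = 0.15372
p₀ = P(outcome | unexposed) = 236/2165 = 0.10901
PN = (p₁ − p₀)/p₁ = (0.15372 − 0.10901) / 0.15372 ≈ 0.29088.
Attributable cases ≈ PN × (exposed cases) = 0.29088 × 188 ≈ 54.68.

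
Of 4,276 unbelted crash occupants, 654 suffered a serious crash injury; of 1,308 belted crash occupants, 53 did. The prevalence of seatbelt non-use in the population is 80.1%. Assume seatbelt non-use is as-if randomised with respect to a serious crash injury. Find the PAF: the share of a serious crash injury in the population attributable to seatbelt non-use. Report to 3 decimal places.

PAF ≈ 0.690

p₁ = P(outcome | exposed) = 654/4276 = 0.15295
p₀ = P(outcome | unexposed) = 53/1308 = 0.04052
Overall risk P(Y=1) = π·p₁ + (1−π)·p₀ = 0.801×0.15295 + 0.199×0.04052 = 0.13057.
Under exogeneity, PAF = [P(Y=1) − p₀] / P(Y=1).
PAF = (0.13057 − 0.04052) / 0.13057 ≈ 0.6897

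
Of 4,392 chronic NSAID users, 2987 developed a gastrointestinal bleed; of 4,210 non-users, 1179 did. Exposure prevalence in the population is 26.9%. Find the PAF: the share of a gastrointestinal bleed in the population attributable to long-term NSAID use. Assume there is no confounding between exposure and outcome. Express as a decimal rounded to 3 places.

PAF ≈ 0.278

p₁ = P(outcome | exposed) = 2987/4392 = 0.6801
p₀ = P(outcome | unexposed) = 1179/4210 = 0.28005
Overall risk P(Y=1) = π·p₁ + (1−π)·p₀ = 0.269×0.6801 + 0.731×0.28005 = 0.38766.
Under exogeneity, PAF = [P(Y=1) − p₀] / P(Y=1).
PAF = (0.38766 − 0.28005) / 0.38766 ≈ 0.2776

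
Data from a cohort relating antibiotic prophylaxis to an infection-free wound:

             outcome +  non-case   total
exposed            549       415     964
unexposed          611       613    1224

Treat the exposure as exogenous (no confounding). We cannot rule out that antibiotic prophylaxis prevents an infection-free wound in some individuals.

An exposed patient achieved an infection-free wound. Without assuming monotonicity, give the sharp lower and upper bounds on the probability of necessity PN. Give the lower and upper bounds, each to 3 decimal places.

0.123 ≤ PN ≤ 0.879

p₁ = P(outcome | exposed) = 549/964 = 0.5695
p₀ = P(outcome | unexposed) = 611/1224 = 0.49918
Under exogeneity alone the bounds on PN are max{0,(p₁−p₀)/p₁} ≤ PN ≤ min{1,(1−p₀)/p₁}.
  lower = (p₁ − p₀)/p₁ = 0.070319 / 0.5695 ≈ 0.1235
  upper = min{1, (1 − p₀)/p₁} = 0.50082 / 0.5695 ≈ 0.8794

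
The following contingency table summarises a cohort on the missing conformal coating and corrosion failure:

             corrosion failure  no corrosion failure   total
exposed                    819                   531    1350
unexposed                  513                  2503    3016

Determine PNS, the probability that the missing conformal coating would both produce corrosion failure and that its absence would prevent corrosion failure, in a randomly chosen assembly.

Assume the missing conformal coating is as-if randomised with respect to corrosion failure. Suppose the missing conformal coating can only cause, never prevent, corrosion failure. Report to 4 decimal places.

PNS ≈ 0.4366

p₁ = P(outcome | exposed) = 819/1350 = 0.60667
p₀ = P(outcome | unexposed) = 513/3016 = 0.17009
Under exogeneity and monotonicity, PNS = p₁ − p₀.
PNS = 0.60667 − 0.17009 = 0.43657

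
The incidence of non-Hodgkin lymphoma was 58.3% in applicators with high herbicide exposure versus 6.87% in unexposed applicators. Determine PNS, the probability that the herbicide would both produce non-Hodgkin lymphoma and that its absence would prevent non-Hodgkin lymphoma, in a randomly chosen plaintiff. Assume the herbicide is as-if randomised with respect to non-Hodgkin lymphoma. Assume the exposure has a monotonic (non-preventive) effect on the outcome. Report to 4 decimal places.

p₁ = 0.583, p₀ = 0.0687.
Under exogeneity and monotonicity, PNS = p₁ − p₀.
PNS = 0.583 − 0.0687 = 0.5143

PNS ≈ 0.5143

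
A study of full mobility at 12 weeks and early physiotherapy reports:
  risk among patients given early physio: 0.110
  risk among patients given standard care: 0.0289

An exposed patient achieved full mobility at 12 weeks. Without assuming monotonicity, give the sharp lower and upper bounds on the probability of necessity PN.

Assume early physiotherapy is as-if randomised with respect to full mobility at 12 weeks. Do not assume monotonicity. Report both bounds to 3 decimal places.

Let p₁ = 0.11, p₀ = 0.0289.
Under exogeneity alone the bounds on PN are max{0,(p₁−p₀)/p₁} ≤ PN ≤ min{1,(1−p₀)/p₁}.
  lower = (p₁ − p₀)/p₁ = 0.0811 / 0.11 ≈ 0.7373
  upper = min{1, (1 − p₀)/p₁} = 0.9711 / 0.11 ≈ 8.8282 → capped at 1

0.737 ≤ PN ≤ 1.000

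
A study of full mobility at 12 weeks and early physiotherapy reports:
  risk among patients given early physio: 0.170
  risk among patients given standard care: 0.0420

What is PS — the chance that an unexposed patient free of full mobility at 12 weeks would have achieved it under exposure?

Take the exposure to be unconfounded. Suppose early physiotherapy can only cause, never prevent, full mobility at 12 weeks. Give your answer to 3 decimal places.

Let p₁ = 0.17, p₀ = 0.042.
Under exogeneity and monotonicity, PS = (p₁ − p₀) / (1 − p₀).
PS = (0.17 − 0.042) / (1 − 0.042) = 0.128 / 0.958 ≈ 0.1336

PS ≈ 0.134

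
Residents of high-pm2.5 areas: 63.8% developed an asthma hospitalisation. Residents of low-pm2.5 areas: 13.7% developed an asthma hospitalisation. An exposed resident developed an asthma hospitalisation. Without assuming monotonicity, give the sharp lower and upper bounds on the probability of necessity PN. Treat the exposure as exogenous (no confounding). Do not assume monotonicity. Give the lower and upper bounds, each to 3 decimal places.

p₁ = 0.638, p₀ = 0.137.
Under exogeneity alone the bounds on PN are max{0,(p₁−p₀)/p₁} ≤ PN ≤ min{1,(1−p₀)/p₁}.
  lower = (p₁ − p₀)/p₁ = 0.501 / 0.638 ≈ 0.7853
  upper = min{1, (1 − p₀)/p₁} = 0.863 / 0.638 ≈ 1.3527 → capped at 1

0.785 ≤ PN ≤ 1.000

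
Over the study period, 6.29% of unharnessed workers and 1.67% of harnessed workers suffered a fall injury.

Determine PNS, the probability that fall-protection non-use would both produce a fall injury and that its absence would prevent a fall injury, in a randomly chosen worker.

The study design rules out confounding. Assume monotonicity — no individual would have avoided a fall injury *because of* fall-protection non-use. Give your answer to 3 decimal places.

PNS ≈ 0.046

p₁ = 0.0629, p₀ = 0.0167.
Under exogeneity and monotonicity, PNS = p₁ − p₀.
PNS = 0.0629 − 0.0167 = 0.0462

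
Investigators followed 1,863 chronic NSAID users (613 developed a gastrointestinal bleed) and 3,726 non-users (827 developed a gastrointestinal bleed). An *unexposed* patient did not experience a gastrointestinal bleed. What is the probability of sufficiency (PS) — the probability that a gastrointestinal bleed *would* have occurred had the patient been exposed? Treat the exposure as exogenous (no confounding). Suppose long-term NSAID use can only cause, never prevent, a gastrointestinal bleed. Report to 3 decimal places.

PS ≈ 0.138

p₁ = P(outcome | exposed) = 613/1863 = 0.32904
p₀ = P(outcome | unexposed) = 827/3726 = 0.22195
Under exogeneity and monotonicity, PS = (p₁ − p₀) / (1 − p₀).
PS = (0.32904 − 0.22195) / (1 − 0.22195) = 0.10709 / 0.77805 ≈ 0.1376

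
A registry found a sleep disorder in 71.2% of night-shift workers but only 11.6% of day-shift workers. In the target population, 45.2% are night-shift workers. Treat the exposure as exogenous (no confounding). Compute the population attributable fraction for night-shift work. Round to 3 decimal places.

p₁ = 0.712, p₀ = 0.116.
Overall risk P(Y=1) = π·p₁ + (1−π)·p₀ = 0.452×0.712 + 0.548×0.116 = 0.38539.
Under exogeneity, PAF = [P(Y=1) − p₀] / P(Y=1).
PAF = (0.38539 − 0.116) / 0.38539 ≈ 0.6990

PAF ≈ 0.699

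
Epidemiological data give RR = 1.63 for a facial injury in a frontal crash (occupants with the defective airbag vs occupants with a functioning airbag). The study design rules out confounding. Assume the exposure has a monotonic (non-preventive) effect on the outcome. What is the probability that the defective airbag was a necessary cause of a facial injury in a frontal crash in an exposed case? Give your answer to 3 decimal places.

Under exogeneity and monotonicity, PN = (RR − 1) / RR = 1 − 1/RR.
PN = (1.63 − 1) / 1.63 = 0.63 / 1.63 ≈ 0.3865

PN ≈ 0.387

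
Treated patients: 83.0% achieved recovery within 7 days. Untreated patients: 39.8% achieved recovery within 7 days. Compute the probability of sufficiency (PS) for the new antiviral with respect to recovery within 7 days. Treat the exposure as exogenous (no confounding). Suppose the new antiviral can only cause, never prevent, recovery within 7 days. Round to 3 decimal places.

PS ≈ 0.718

p₁ = 0.83, p₀ = 0.398.
Under exogeneity and monotonicity, PS = (p₁ − p₀) / (1 − p₀).
PS = (0.83 − 0.398) / (1 − 0.398) = 0.432 / 0.602 ≈ 0.7176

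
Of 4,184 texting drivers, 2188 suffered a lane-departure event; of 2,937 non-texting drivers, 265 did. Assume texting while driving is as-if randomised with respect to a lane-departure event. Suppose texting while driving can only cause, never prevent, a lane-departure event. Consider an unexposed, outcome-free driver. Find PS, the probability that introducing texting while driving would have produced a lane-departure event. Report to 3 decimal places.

PS ≈ 0.476

p₁ = P(outcome | exposed) = 2188/4184 = 0.52294
p₀ = P(outcome | unexposed) = 265/2937 = 0.090228
Under exogeneity and monotonicity, PS = (p₁ − p₀) / (1 − p₀).
PS = (0.52294 − 0.090228) / (1 − 0.090228) = 0.43272 / 0.90977 ≈ 0.4756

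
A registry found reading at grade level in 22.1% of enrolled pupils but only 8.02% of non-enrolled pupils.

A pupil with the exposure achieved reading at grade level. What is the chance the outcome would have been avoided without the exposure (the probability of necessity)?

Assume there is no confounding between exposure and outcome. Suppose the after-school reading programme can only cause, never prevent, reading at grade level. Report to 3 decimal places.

PN ≈ 0.637

p₁ = 0.221, p₀ = 0.0802.
Under exogeneity and monotonicity, PN = (p₁ − p₀) / p₁.
PN = (0.221 − 0.0802) / 0.221 = 0.1408 / 0.221 ≈ 0.6371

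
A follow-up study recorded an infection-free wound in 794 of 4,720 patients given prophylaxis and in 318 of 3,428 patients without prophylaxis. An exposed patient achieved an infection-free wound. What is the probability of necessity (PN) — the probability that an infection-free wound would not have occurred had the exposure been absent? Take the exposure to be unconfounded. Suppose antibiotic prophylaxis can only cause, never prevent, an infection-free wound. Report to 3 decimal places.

p₁ = P(outcome | exposed) = 794/4720 = 0.16822
p₀ = P(outcome | unexposed) = 318/3428 = 0.092765
Under exogeneity and monotonicity, PN = (p₁ − p₀) / p₁.
PN = (0.16822 − 0.092765) / 0.16822 = 0.075455 / 0.16822 ≈ 0.4485

PN ≈ 0.449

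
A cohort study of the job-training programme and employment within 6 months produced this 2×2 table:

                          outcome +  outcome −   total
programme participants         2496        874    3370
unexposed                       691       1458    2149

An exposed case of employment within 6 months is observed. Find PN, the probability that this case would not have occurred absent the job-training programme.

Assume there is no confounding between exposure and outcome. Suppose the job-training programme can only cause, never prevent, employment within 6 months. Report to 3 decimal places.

PN ≈ 0.566

p₁ = P(outcome | exposed) = 2496/3370 = 0.74065
p₀ = P(outcome | unexposed) = 691/2149 = 0.32154
Under exogeneity and monotonicity, PN = (p₁ − p₀) / p₁.
PN = (0.74065 − 0.32154) / 0.74065 = 0.41911 / 0.74065 ≈ 0.5659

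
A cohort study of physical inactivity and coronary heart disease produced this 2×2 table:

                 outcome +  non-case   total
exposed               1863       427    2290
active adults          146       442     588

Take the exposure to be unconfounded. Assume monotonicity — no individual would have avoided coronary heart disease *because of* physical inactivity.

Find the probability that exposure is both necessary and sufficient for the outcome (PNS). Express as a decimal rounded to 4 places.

PNS ≈ 0.5652

p₁ = P(outcome | exposed) = 1863/2290 = 0.81354
p₀ = P(outcome | unexposed) = 146/588 = 0.2483
Under exogeneity and monotonicity, PNS = p₁ − p₀.
PNS = 0.81354 − 0.2483 = 0.56524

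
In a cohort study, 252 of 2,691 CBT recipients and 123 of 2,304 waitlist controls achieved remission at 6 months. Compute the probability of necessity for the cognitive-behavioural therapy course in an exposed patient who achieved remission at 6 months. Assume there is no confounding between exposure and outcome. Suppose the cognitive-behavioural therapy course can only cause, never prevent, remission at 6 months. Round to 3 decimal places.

PN ≈ 0.430

p₁ = P(outcome | exposed) = 252/2691 = 0.093645
p₀ = P(outcome | unexposed) = 123/2304 = 0.053385
Under exogeneity and monotonicity, PN = (p₁ − p₀) / p₁.
PN = (0.093645 − 0.053385) / 0.093645 = 0.04026 / 0.093645 ≈ 0.4299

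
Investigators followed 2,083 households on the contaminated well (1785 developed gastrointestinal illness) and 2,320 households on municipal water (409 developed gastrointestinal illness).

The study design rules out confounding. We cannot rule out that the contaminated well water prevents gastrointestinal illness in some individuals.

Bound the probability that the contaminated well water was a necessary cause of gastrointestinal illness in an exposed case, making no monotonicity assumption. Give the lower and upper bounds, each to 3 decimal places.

0.794 ≤ PN ≤ 0.961

p₁ = P(outcome | exposed) = 1785/2083 = 0.85694
p₀ = P(outcome | unexposed) = 409/2320 = 0.17629
Under exogeneity alone the bounds on PN are max{0,(p₁−p₀)/p₁} ≤ PN ≤ min{1,(1−p₀)/p₁}.
  lower = (p₁ − p₀)/p₁ = 0.68064 / 0.85694 ≈ 0.7943
  upper = min{1, (1 − p₀)/p₁} = 0.82371 / 0.85694 ≈ 0.9612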